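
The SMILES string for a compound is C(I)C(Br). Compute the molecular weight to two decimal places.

234.86 g/mol

Atom tally by fragment:
  ICH2 → C:1 H:2 I:1
  CH2Br → C:1 H:2 Br:1
Element totals:
  C: 2
  H: 4
  Br: 1
  I: 1
Molecular formula: C2H4BrI.
  M = 2(12.011) + 4(1.008) + 79.904 + 126.904
    = 24.022 + 4.032 + 79.904 + 126.904 = 234.862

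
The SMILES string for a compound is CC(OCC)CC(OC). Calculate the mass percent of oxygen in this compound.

24.20%

Atom tally by fragment:
  CH3 → C:1 H:3
  CH(OC2H5) → C:3 H:6 O:1
  CH2 → C:1 H:2
  CH2OCH3 → C:2 H:5 O:1
Element totals:
  C: 7
  H: 16
  O: 2
Molecular formula: C7H16O2.
Molar mass = 132.203 g/mol.
Mass from O: 2 × 15.999 = 31.998 g/mol.
%O = 31.998 / 132.203 × 100 = 24.20%.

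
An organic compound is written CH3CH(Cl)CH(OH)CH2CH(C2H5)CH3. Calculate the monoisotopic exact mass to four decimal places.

164.0968

Atom tally by fragment:
  CH3 → C:1 H:3
  CH(Cl) → C:1 H:1 Cl:1
  CH(OH) → C:1 H:2 O:1
  CH2 → C:1 H:2
  CH(C2H5) → C:3 H:6
  CH3 → C:1 H:3
Element totals:
  C: 8
  H: 17
  Cl: 1
  O: 1
Molecular formula: C8H17ClO.
  M = 8(12.0) + 17(1.007825) + 34.968853 + 15.994915
    = 96.000000 + 17.133025 + 34.968853 + 15.994915 = 164.096793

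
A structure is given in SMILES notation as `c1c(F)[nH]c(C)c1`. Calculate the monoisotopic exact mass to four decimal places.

99.0484

Atom tally by fragment:
  pyrrole ring core → C:4 H:5 N:1
  (− 2 ring H displaced by substituents)
  + F → F:1
  + CH3 → C:1 H:3
Element totals:
  C: 5
  H: 6
  F: 1
  N: 1
Molecular formula: C5H6FN.
  M = 5(12.0) + 6(1.007825) + 18.998403 + 14.003074
    = 60.000000 + 6.046950 + 18.998403 + 14.003074 = 99.048427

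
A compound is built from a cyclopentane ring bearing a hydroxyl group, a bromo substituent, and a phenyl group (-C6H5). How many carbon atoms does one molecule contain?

11

Atom tally by fragment:
  cyclopentane ring core → C:5 H:10
  (− 3 ring H displaced by substituents)
  + OH → O:1 H:1
  + Br → Br:1
  + C6H5 → C:6 H:5
Element totals:
  C: 11
  H: 13
  Br: 1
  O: 1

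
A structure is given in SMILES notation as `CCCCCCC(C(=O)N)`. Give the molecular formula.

C8H17NO

Atom tally by fragment:
  CH3 → C:1 H:3
  CH2 → C:1 H:2
  CH2 → C:1 H:2
  CH2 → C:1 H:2
  CH2 → C:1 H:2
  CH2 → C:1 H:2
  CH2CONH2 → C:2 H:4 O:1 N:1
Element totals:
  C: 8
  H: 17
  N: 1
  O: 1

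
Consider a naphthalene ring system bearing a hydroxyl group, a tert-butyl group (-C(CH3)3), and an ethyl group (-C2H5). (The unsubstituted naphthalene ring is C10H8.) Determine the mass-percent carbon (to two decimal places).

84.16%

Atom tally by fragment:
  naphthalene ring system core → C:10 H:8
  (− 3 ring H displaced by substituents)
  + OH → O:1 H:1
  + C(CH3)3 → C:4 H:9
  + C2H5 → C:2 H:5
Element totals:
  C: 16
  H: 20
  O: 1
Molecular formula: C16H20O.
Molar mass = 228.335 g/mol.
Mass from C: 16 × 12.011 = 192.176 g/mol.
%C = 192.176 / 228.335 × 100 = 84.16%.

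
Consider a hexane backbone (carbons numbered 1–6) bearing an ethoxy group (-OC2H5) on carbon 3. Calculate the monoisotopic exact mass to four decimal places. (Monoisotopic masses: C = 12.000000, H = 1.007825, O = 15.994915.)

130.1358

Atom tally by fragment:
  CH3 → C:1 H:3
  CH2 → C:1 H:2
  CH(OC2H5) → C:3 H:6 O:1
  CH2 → C:1 H:2
  CH2 → C:1 H:2
  CH3 → C:1 H:3
Element totals:
  C: 8
  H: 18
  O: 1
Molecular formula: C8H18O.
  M = 8(12.0) + 18(1.007825) + 15.994915
    = 96.000000 + 18.140850 + 15.994915 = 130.135765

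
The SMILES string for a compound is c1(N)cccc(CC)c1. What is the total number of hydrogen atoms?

Atom tally by fragment:
  benzene ring core → C:6 H:6
  (− 2 ring H displaced by substituents)
  + NH2 → N:1 H:2
  + C2H5 → C:2 H:5
Element totals:
  C: 8
  H: 11
  N: 1

11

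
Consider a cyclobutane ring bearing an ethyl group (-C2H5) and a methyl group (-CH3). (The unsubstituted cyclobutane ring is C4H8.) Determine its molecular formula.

C7H14

Atom tally by fragment:
  cyclobutane ring core → C:4 H:8
  (− 2 ring H displaced by substituents)
  + C2H5 → C:2 H:5
  + CH3 → C:1 H:3
Element totals:
  C: 7
  H: 14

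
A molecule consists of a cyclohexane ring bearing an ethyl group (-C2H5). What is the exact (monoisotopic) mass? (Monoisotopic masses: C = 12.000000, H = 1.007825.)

112.1252

Atom tally by fragment:
  cyclohexane ring core → C:6 H:12
  (− 1 ring H displaced by substituents)
  + C2H5 → C:2 H:5
Element totals:
  C: 8
  H: 16
Molecular formula: C8H16.
  M = 8(12.0) + 16(1.007825)
    = 96.000000 + 16.125200 = 112.125200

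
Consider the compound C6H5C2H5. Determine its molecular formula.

C8H10

Atom tally by fragment:
  benzene ring core → C:6 H:6
  (− 1 ring H displaced by substituents)
  + C2H5 → C:2 H:5
Element totals:
  C: 8
  H: 10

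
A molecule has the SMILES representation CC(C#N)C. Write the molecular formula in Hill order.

Atom tally by fragment:
  CH3 → C:1 H:3
  CH(CN) → C:2 H:1 N:1
  CH3 → C:1 H:3
Element totals:
  C: 4
  H: 7
  N: 1

C4H7N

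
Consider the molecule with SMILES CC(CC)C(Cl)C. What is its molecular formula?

C6H13Cl

Atom tally by fragment:
  CH3 → C:1 H:3
  CH(C2H5) → C:3 H:6
  CH(Cl) → C:1 H:1 Cl:1
  CH3 → C:1 H:3
Element totals:
  C: 6
  H: 13
  Cl: 1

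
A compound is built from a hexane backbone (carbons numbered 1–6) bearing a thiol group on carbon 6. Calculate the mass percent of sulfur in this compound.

Atom tally by fragment:
  CH3 → C:1 H:3
  CH2 → C:1 H:2
  CH2 → C:1 H:2
  CH2 → C:1 H:2
  CH2 → C:1 H:2
  CH2SH → C:1 H:3 S:1
Element totals:
  C: 6
  H: 14
  S: 1
Molecular formula: C6H14S.
Molar mass = 118.238 g/mol.
Mass from S: 1 × 32.06 = 32.060 g/mol.
%S = 32.060 / 118.238 × 100 = 27.11%.

27.11%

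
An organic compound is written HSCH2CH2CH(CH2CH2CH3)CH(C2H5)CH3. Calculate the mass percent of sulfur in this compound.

18.39%

Atom tally by fragment:
  HSCH2 → C:1 H:3 S:1
  CH2 → C:1 H:2
  CH(CH2CH2CH3) → C:4 H:8
  CH(C2H5) → C:3 H:6
  CH3 → C:1 H:3
Element totals:
  C: 10
  H: 22
  S: 1
Molecular formula: C10H22S.
Molar mass = 174.346 g/mol.
Mass from S: 1 × 32.06 = 32.060 g/mol.
%S = 32.060 / 174.346 × 100 = 18.39%.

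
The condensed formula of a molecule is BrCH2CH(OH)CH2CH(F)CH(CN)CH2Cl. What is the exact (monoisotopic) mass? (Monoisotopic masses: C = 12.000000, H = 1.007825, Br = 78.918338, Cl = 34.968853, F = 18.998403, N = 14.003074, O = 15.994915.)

256.9618

Atom tally by fragment:
  BrCH2 → C:1 H:2 Br:1
  CH(OH) → C:1 H:2 O:1
  CH2 → C:1 H:2
  CH(F) → C:1 H:1 F:1
  CH(CN) → C:2 H:1 N:1
  CH2Cl → C:1 H:2 Cl:1
Element totals:
  C: 7
  H: 10
  Br: 1
  Cl: 1
  F: 1
  N: 1
  O: 1
Molecular formula: C7H10BrClFNO.
  M = 7(12.0) + 10(1.007825) + 78.918338 + 34.968853 + 18.998403 + 14.003074 + 15.994915
    = 84.000000 + 10.078250 + 78.918338 + 34.968853 + 18.998403 + 14.003074 + 15.994915 = 256.961833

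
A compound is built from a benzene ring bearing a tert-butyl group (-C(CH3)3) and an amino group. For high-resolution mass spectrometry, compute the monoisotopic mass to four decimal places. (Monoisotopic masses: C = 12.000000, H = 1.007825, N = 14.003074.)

Atom tally by fragment:
  benzene ring core → C:6 H:6
  (− 2 ring H displaced by substituents)
  + C(CH3)3 → C:4 H:9
  + NH2 → N:1 H:2
Element totals:
  C: 10
  H: 15
  N: 1
Molecular formula: C10H15N.
  M = 10(12.0) + 15(1.007825) + 14.003074
    = 120.000000 + 15.117375 + 14.003074 = 149.120449

149.1204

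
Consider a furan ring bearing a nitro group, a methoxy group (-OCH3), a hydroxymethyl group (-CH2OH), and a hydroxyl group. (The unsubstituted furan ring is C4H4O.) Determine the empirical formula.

C6H7NO6

Atom tally by fragment:
  furan ring core → C:4 H:4 O:1
  (− 4 ring H displaced by substituents)
  + NO2 → N:1 O:2
  + OCH3 → C:1 H:3 O:1
  + CH2OH → C:1 H:3 O:1
  + OH → O:1 H:1
Element totals:
  C: 6
  H: 7
  N: 1
  O: 6
Molecular formula: C6H7NO6.
gcd of subscripts (6, 7, 1, 6) = 1, so the empirical formula equals the molecular formula.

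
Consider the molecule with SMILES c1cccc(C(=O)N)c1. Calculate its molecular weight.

121.14 g/mol

Atom tally by fragment:
  benzene ring core → C:6 H:6
  (− 1 ring H displaced by substituents)
  + CONH2 → C:1 H:2 O:1 N:1
Element totals:
  C: 7
  H: 7
  N: 1
  O: 1
Molecular formula: C7H7NO.
  M = 7(12.011) + 7(1.008) + 14.007 + 15.999
    = 84.077 + 7.056 + 14.007 + 15.999 = 121.139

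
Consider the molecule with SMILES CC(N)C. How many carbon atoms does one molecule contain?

Atom tally by fragment:
  CH3 → C:1 H:3
  CH(NH2) → C:1 H:3 N:1
  CH3 → C:1 H:3
Element totals:
  C: 3
  H: 9
  N: 1

3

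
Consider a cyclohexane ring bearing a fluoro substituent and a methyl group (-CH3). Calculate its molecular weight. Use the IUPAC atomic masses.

Atom tally by fragment:
  cyclohexane ring core → C:6 H:12
  (− 2 ring H displaced by substituents)
  + F → F:1
  + CH3 → C:1 H:3
Element totals:
  C: 7
  H: 13
  F: 1
Molecular formula: C7H13F.
  M = 7(12.011) + 13(1.008) + 18.998
    = 84.077 + 13.104 + 18.998 = 116.179

116.18 g/mol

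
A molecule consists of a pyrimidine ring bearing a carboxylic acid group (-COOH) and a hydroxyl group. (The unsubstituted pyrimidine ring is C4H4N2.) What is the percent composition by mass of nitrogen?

20.00%

Atom tally by fragment:
  pyrimidine ring core → C:4 H:4 N:2
  (− 2 ring H displaced by substituents)
  + COOH → C:1 H:1 O:2
  + OH → O:1 H:1
Element totals:
  C: 5
  H: 4
  N: 2
  O: 3
Molecular formula: C5H4N2O3.
Molar mass = 140.098 g/mol.
Mass from N: 2 × 14.007 = 28.014 g/mol.
%N = 28.014 / 140.098 × 100 = 20.00%.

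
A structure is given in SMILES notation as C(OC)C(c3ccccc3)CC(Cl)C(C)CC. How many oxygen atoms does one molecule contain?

Atom tally by fragment:
  CH3OCH2 → C:2 H:5 O:1
  CH(C6H5) → C:7 H:6
  CH2 → C:1 H:2
  CH(Cl) → C:1 H:1 Cl:1
  CH(CH3) → C:2 H:4
  CH2 → C:1 H:2
  CH3 → C:1 H:3
Element totals:
  C: 15
  H: 23
  Cl: 1
  O: 1

1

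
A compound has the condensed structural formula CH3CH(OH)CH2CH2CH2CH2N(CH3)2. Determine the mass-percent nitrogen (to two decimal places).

9.64%

Element totals:
  C: 8
  H: 19
  N: 1
  O: 1
Molecular formula: C8H19NO.
Molar mass = 145.246 g/mol.
Mass from N: 1 × 14.007 = 14.007 g/mol.
%N = 14.007 / 145.246 × 100 = 9.64%.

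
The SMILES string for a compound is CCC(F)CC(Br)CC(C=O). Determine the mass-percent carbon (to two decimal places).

Atom tally by fragment:
  CH3 → C:1 H:3
  CH2 → C:1 H:2
  CH(F) → C:1 H:1 F:1
  CH2 → C:1 H:2
  CH(Br) → C:1 H:1 Br:1
  CH2 → C:1 H:2
  CH2CHO → C:2 H:3 O:1
Element totals:
  C: 8
  H: 14
  Br: 1
  F: 1
  O: 1
Molecular formula: C8H14BrFO.
Molar mass = 225.101 g/mol.
Mass from C: 8 × 12.011 = 96.088 g/mol.
%C = 96.088 / 225.101 × 100 = 42.69%.

42.69%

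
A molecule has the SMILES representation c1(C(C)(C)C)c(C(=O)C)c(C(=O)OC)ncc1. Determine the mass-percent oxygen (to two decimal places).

Atom tally by fragment:
  pyridine ring core → C:5 H:5 N:1
  (− 3 ring H displaced by substituents)
  + C(CH3)3 → C:4 H:9
  + COCH3 → C:2 H:3 O:1
  + COOCH3 → C:2 H:3 O:2
Element totals:
  C: 13
  H: 17
  N: 1
  O: 3
Molecular formula: C13H17NO3.
Molar mass = 235.283 g/mol.
Mass from O: 3 × 15.999 = 47.997 g/mol.
%O = 47.997 / 235.283 × 100 = 20.40%.

20.40%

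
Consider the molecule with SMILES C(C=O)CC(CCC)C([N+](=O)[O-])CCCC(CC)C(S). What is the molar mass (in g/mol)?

Atom tally by fragment:
  OHCCH2 → C:2 H:3 O:1
  CH2 → C:1 H:2
  CH(CH2CH2CH3) → C:4 H:8
  CH(NO2) → C:1 H:1 N:1 O:2
  CH2 → C:1 H:2
  CH2 → C:1 H:2
  CH2 → C:1 H:2
  CH(C2H5) → C:3 H:6
  CH2SH → C:1 H:3 S:1
Element totals:
  C: 15
  H: 29
  N: 1
  O: 3
  S: 1
Molecular formula: C15H29NO3S.
  M = 15(12.011) + 29(1.008) + 14.007 + 3(15.999) + 32.06
    = 180.165 + 29.232 + 14.007 + 47.997 + 32.060 = 303.461

303.46 g/mol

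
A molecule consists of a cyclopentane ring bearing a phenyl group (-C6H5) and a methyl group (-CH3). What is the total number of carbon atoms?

Atom tally by fragment:
  cyclopentane ring core → C:5 H:10
  (− 2 ring H displaced by substituents)
  + C6H5 → C:6 H:5
  + CH3 → C:1 H:3
Element totals:
  C: 12
  H: 16

12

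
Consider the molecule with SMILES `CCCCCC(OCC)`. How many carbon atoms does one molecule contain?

8

Atom tally by fragment:
  CH3 → C:1 H:3
  CH2 → C:1 H:2
  CH2 → C:1 H:2
  CH2 → C:1 H:2
  CH2 → C:1 H:2
  CH2OC2H5 → C:3 H:7 O:1
Element totals:
  C: 8
  H: 18
  O: 1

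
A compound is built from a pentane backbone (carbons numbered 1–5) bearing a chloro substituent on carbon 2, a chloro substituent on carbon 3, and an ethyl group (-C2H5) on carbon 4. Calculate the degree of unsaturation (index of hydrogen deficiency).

Atom tally by fragment:
  CH3 → C:1 H:3
  CH(Cl) → C:1 H:1 Cl:1
  CH(Cl) → C:1 H:1 Cl:1
  CH(C2H5) → C:3 H:6
  CH3 → C:1 H:3
Element totals:
  C: 7
  H: 14
  Cl: 2
Molecular formula: C7H14Cl2.
DoU = (2C + 2 + N − H − X) / 2 = (2·7 + 2 + 0 − 14 − 2) / 2 = 0.

0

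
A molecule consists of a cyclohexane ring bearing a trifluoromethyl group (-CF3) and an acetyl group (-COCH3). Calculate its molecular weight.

Atom tally by fragment:
  cyclohexane ring core → C:6 H:12
  (− 2 ring H displaced by substituents)
  + CF3 → C:1 F:3
  + COCH3 → C:2 H:3 O:1
Element totals:
  C: 9
  H: 13
  F: 3
  O: 1
Molecular formula: C9H13F3O.
  M = 9(12.011) + 13(1.008) + 3(18.998) + 15.999
    = 108.099 + 13.104 + 56.994 + 15.999 = 194.196

194.20 g/mol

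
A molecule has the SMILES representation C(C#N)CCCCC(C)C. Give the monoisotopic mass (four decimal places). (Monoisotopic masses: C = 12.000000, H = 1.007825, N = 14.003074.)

139.1361

Atom tally by fragment:
  NCCH2 → C:2 H:2 N:1
  CH2 → C:1 H:2
  CH2 → C:1 H:2
  CH2 → C:1 H:2
  CH2 → C:1 H:2
  CH(CH3) → C:2 H:4
  CH3 → C:1 H:3
Element totals:
  C: 9
  H: 17
  N: 1
Molecular formula: C9H17N.
  M = 9(12.0) + 17(1.007825) + 14.003074
    = 108.000000 + 17.133025 + 14.003074 = 139.136099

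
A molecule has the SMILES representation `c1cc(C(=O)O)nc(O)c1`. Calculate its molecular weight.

139.11 g/mol

Atom tally by fragment:
  pyridine ring core → C:5 H:5 N:1
  (− 2 ring H displaced by substituents)
  + COOH → C:1 H:1 O:2
  + OH → O:1 H:1
Element totals:
  C: 6
  H: 5
  N: 1
  O: 3
Molecular formula: C6H5NO3.
  M = 6(12.011) + 5(1.008) + 14.007 + 3(15.999)
    = 72.066 + 5.040 + 14.007 + 47.997 = 139.110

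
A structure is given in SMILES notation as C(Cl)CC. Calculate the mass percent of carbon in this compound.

45.88%

Atom tally by fragment:
  ClCH2 → C:1 H:2 Cl:1
  CH2 → C:1 H:2
  CH3 → C:1 H:3
Element totals:
  C: 3
  H: 7
  Cl: 1
Molecular formula: C3H7Cl.
Molar mass = 78.539 g/mol.
Mass from C: 3 × 12.011 = 36.033 g/mol.
%C = 36.033 / 78.539 × 100 = 45.88%.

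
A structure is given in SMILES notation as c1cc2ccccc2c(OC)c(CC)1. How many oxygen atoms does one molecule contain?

Atom tally by fragment:
  naphthalene ring system core → C:10 H:8
  (− 2 ring H displaced by substituents)
  + OCH3 → C:1 H:3 O:1
  + C2H5 → C:2 H:5
Element totals:
  C: 13
  H: 14
  O: 1

1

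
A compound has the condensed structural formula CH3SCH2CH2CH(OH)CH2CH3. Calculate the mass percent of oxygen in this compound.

Atom tally by fragment:
  CH3SCH2 → C:2 H:5 S:1
  CH2 → C:1 H:2
  CH(OH) → C:1 H:2 O:1
  CH2 → C:1 H:2
  CH3 → C:1 H:3
Element totals:
  C: 6
  H: 14
  O: 1
  S: 1
Molecular formula: C6H14OS.
Molar mass = 134.237 g/mol.
Mass from O: 1 × 15.999 = 15.999 g/mol.
%O = 15.999 / 134.237 × 100 = 11.92%.

11.92%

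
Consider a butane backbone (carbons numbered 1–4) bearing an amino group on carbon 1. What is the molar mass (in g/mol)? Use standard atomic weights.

73.14 g/mol

Atom tally by fragment:
  H2NCH2 → C:1 H:4 N:1
  CH2 → C:1 H:2
  CH2 → C:1 H:2
  CH3 → C:1 H:3
Element totals:
  C: 4
  H: 11
  N: 1
Molecular formula: C4H11N.
  M = 4(12.011) + 11(1.008) + 14.007
    = 48.044 + 11.088 + 14.007 = 73.139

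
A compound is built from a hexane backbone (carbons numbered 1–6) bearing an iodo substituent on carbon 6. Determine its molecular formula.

C6H13I

Atom tally by fragment:
  CH3 → C:1 H:3
  CH2 → C:1 H:2
  CH2 → C:1 H:2
  CH2 → C:1 H:2
  CH2 → C:1 H:2
  CH2I → C:1 H:2 I:1
Element totals:
  C: 6
  H: 13
  I: 1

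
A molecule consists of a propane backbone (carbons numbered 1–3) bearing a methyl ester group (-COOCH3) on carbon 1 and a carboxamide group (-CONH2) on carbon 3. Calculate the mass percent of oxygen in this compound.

Atom tally by fragment:
  CH3OOCCH2 → C:3 H:5 O:2
  CH2 → C:1 H:2
  CH2CONH2 → C:2 H:4 O:1 N:1
Element totals:
  C: 6
  H: 11
  N: 1
  O: 3
Molecular formula: C6H11NO3.
Molar mass = 145.158 g/mol.
Mass from O: 3 × 15.999 = 47.997 g/mol.
%O = 47.997 / 145.158 × 100 = 33.07%.

33.07%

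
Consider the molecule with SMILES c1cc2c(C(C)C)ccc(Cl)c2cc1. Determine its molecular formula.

Atom tally by fragment:
  naphthalene ring system core → C:10 H:8
  (− 2 ring H displaced by substituents)
  + CH(CH3)2 → C:3 H:7
  + Cl → Cl:1
Element totals:
  C: 13
  H: 13
  Cl: 1

C13H13Cl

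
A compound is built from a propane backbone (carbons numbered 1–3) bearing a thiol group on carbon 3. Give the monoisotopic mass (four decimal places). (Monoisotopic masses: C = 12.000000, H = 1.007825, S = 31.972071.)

76.0347

Atom tally by fragment:
  CH3 → C:1 H:3
  CH2 → C:1 H:2
  CH2SH → C:1 H:3 S:1
Element totals:
  C: 3
  H: 8
  S: 1
Molecular formula: C3H8S.
  M = 3(12.0) + 8(1.007825) + 31.972071
    = 36.000000 + 8.062600 + 31.972071 = 76.034671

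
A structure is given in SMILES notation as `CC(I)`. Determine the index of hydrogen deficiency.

Atom tally by fragment:
  CH3 → C:1 H:3
  CH2I → C:1 H:2 I:1
Element totals:
  C: 2
  H: 5
  I: 1
Molecular formula: C2H5I.
DoU = (2C + 2 + N − H − X) / 2 = (2·2 + 2 + 0 − 5 − 1) / 2 = 0.

0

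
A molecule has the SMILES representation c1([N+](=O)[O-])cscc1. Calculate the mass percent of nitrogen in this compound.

10.85%

Atom tally by fragment:
  thiophene ring core → C:4 H:4 S:1
  (− 1 ring H displaced by substituents)
  + NO2 → N:1 O:2
Element totals:
  C: 4
  H: 3
  N: 1
  O: 2
  S: 1
Molecular formula: C4H3NO2S.
Molar mass = 129.133 g/mol.
Mass from N: 1 × 14.007 = 14.007 g/mol.
%N = 14.007 / 129.133 × 100 = 10.85%.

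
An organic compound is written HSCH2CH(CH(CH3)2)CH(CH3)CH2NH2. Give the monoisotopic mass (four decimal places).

161.1238

Atom tally by fragment:
  HSCH2 → C:1 H:3 S:1
  CH(CH(CH3)2) → C:4 H:8
  CH(CH3) → C:2 H:4
  CH2NH2 → C:1 H:4 N:1
Element totals:
  C: 8
  H: 19
  N: 1
  S: 1
Molecular formula: C8H19NS.
  M = 8(12.0) + 19(1.007825) + 14.003074 + 31.972071
    = 96.000000 + 19.148675 + 14.003074 + 31.972071 = 161.123820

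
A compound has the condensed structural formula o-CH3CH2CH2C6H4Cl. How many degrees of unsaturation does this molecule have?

Element totals:
  C: 9
  H: 11
  Cl: 1
Molecular formula: C9H11Cl.
DoU = (2C + 2 + N − H − X) / 2 = (2·9 + 2 + 0 − 11 − 1) / 2 = 4.

4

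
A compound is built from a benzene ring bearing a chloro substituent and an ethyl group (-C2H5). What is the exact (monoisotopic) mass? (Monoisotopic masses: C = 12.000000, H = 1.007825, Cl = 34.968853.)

140.0393

Atom tally by fragment:
  benzene ring core → C:6 H:6
  (− 2 ring H displaced by substituents)
  + Cl → Cl:1
  + C2H5 → C:2 H:5
Element totals:
  C: 8
  H: 9
  Cl: 1
Molecular formula: C8H9Cl.
  M = 8(12.0) + 9(1.007825) + 34.968853
    = 96.000000 + 9.070425 + 34.968853 = 140.039278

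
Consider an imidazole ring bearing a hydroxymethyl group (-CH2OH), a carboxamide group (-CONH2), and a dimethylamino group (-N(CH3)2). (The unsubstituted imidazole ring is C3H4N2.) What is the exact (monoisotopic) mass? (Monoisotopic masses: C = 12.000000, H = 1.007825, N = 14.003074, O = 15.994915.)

Atom tally by fragment:
  imidazole ring core → C:3 H:4 N:2
  (− 3 ring H displaced by substituents)
  + CH2OH → C:1 H:3 O:1
  + CONH2 → C:1 H:2 O:1 N:1
  + N(CH3)2 → N:1 C:2 H:6
Element totals:
  C: 7
  H: 12
  N: 4
  O: 2
Molecular formula: C7H12N4O2.
  M = 7(12.0) + 12(1.007825) + 4(14.003074) + 2(15.994915)
    = 84.000000 + 12.093900 + 56.012296 + 31.989830 = 184.096026

184.0960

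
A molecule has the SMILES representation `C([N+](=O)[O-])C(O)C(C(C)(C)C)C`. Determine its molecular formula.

Atom tally by fragment:
  O2NCH2 → C:1 H:2 N:1 O:2
  CH(OH) → C:1 H:2 O:1
  CH(C(CH3)3) → C:5 H:10
  CH3 → C:1 H:3
Element totals:
  C: 8
  H: 17
  N: 1
  O: 3

C8H17NO3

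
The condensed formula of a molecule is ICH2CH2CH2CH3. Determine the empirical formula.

C4H9I

Element totals:
  C: 4
  H: 9
  I: 1
Molecular formula: C4H9I.
gcd of subscripts (4, 9, 1) = 1, so the empirical formula equals the molecular formula.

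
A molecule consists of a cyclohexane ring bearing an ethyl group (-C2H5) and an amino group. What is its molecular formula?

C8H17N

Atom tally by fragment:
  cyclohexane ring core → C:6 H:12
  (− 2 ring H displaced by substituents)
  + C2H5 → C:2 H:5
  + NH2 → N:1 H:2
Element totals:
  C: 8
  H: 17
  N: 1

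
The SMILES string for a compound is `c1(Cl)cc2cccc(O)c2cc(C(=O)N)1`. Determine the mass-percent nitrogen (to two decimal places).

Atom tally by fragment:
  naphthalene ring system core → C:10 H:8
  (− 3 ring H displaced by substituents)
  + Cl → Cl:1
  + OH → O:1 H:1
  + CONH2 → C:1 H:2 O:1 N:1
Element totals:
  C: 11
  H: 8
  Cl: 1
  N: 1
  O: 2
Molecular formula: C11H8ClNO2.
Molar mass = 221.640 g/mol.
Mass from N: 1 × 14.007 = 14.007 g/mol.
%N = 14.007 / 221.640 × 100 = 6.32%.

6.32%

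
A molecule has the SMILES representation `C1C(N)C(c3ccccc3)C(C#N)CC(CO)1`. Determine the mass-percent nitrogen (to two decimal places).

Atom tally by fragment:
  cyclohexane ring core → C:6 H:12
  (− 4 ring H displaced by substituents)
  + NH2 → N:1 H:2
  + C6H5 → C:6 H:5
  + CN → C:1 N:1
  + CH2OH → C:1 H:3 O:1
Element totals:
  C: 14
  H: 18
  N: 2
  O: 1
Molecular formula: C14H18N2O.
Molar mass = 230.311 g/mol.
Mass from N: 2 × 14.007 = 28.014 g/mol.
%N = 28.014 / 230.311 × 100 = 12.16%.

12.16%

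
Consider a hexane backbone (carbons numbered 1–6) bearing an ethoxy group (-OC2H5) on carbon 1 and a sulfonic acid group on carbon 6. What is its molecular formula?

C8H18O4S

Atom tally by fragment:
  C2H5OCH2 → C:3 H:7 O:1
  CH2 → C:1 H:2
  CH2 → C:1 H:2
  CH2 → C:1 H:2
  CH2 → C:1 H:2
  CH2SO3H → C:1 H:3 S:1 O:3
Element totals:
  C: 8
  H: 18
  O: 4
  S: 1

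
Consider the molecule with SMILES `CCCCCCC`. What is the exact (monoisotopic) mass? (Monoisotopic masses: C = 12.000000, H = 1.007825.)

Atom tally by fragment:
  CH3 → C:1 H:3
  CH2 → C:1 H:2
  CH2 → C:1 H:2
  CH2 → C:1 H:2
  CH2 → C:1 H:2
  CH2 → C:1 H:2
  CH3 → C:1 H:3
Element totals:
  C: 7
  H: 16
Molecular formula: C7H16.
  M = 7(12.0) + 16(1.007825)
    = 84.000000 + 16.125200 = 100.125200

100.1252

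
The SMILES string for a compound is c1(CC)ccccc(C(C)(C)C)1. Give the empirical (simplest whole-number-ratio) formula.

Atom tally by fragment:
  benzene ring core → C:6 H:6
  (− 2 ring H displaced by substituents)
  + C2H5 → C:2 H:5
  + C(CH3)3 → C:4 H:9
Element totals:
  C: 12
  H: 18
Molecular formula: C12H18.
gcd of subscripts = 6; dividing each by 6:
  C: 12/6 = 2
  H: 18/6 = 3

C2H3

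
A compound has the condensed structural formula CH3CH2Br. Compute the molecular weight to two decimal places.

108.97 g/mol

Element totals:
  C: 2
  H: 5
  Br: 1
Molecular formula: C2H5Br.
  M = 2(12.011) + 5(1.008) + 79.904
    = 24.022 + 5.040 + 79.904 = 108.966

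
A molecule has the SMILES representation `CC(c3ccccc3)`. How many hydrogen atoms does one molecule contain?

Atom tally by fragment:
  CH3 → C:1 H:3
  CH2C6H5 → C:7 H:7
Element totals:
  C: 8
  H: 10

10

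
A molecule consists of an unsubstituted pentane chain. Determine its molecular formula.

C5H12

Atom tally by fragment:
  CH3 → C:1 H:3
  CH2 → C:1 H:2
  CH2 → C:1 H:2
  CH2 → C:1 H:2
  CH3 → C:1 H:3
Element totals:
  C: 5
  H: 12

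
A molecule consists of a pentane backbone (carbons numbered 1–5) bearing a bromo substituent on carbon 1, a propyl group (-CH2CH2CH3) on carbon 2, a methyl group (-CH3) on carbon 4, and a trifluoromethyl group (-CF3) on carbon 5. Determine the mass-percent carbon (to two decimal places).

43.65%

Atom tally by fragment:
  BrCH2 → C:1 H:2 Br:1
  CH(CH2CH2CH3) → C:4 H:8
  CH2 → C:1 H:2
  CH(CH3) → C:2 H:4
  CH2CF3 → C:2 H:2 F:3
Element totals:
  C: 10
  H: 18
  Br: 1
  F: 3
Molecular formula: C10H18BrF3.
Molar mass = 275.152 g/mol.
Mass from C: 10 × 12.011 = 120.110 g/mol.
%C = 120.110 / 275.152 × 100 = 43.65%.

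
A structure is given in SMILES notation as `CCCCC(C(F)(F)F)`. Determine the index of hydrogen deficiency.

Atom tally by fragment:
  CH3 → C:1 H:3
  CH2 → C:1 H:2
  CH2 → C:1 H:2
  CH2 → C:1 H:2
  CH2CF3 → C:2 H:2 F:3
Element totals:
  C: 6
  H: 11
  F: 3
Molecular formula: C6H11F3.
DoU = (2C + 2 + N − H − X) / 2 = (2·6 + 2 + 0 − 11 − 3) / 2 = 0.

0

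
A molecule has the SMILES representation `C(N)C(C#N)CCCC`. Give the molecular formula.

C7H14N2

Atom tally by fragment:
  H2NCH2 → C:1 H:4 N:1
  CH(CN) → C:2 H:1 N:1
  CH2 → C:1 H:2
  CH2 → C:1 H:2
  CH2 → C:1 H:2
  CH3 → C:1 H:3
Element totals:
  C: 7
  H: 14
  N: 2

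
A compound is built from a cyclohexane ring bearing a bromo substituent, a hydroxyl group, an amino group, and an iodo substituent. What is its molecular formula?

Atom tally by fragment:
  cyclohexane ring core → C:6 H:12
  (− 4 ring H displaced by substituents)
  + Br → Br:1
  + OH → O:1 H:1
  + NH2 → N:1 H:2
  + I → I:1
Element totals:
  C: 6
  H: 11
  Br: 1
  I: 1
  N: 1
  O: 1

C6H11BrINO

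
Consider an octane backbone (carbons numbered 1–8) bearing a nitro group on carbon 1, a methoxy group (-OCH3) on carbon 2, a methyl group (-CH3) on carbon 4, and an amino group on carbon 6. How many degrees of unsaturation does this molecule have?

1

Atom tally by fragment:
  O2NCH2 → C:1 H:2 N:1 O:2
  CH(OCH3) → C:2 H:4 O:1
  CH2 → C:1 H:2
  CH(CH3) → C:2 H:4
  CH2 → C:1 H:2
  CH(NH2) → C:1 H:3 N:1
  CH2 → C:1 H:2
  CH3 → C:1 H:3
Element totals:
  C: 10
  H: 22
  N: 2
  O: 3
Molecular formula: C10H22N2O3.
DoU = (2C + 2 + N − H − X) / 2 = (2·10 + 2 + 2 − 22 − 0) / 2 = 1.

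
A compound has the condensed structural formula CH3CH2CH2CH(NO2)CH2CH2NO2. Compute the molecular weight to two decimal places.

Atom tally by fragment:
  CH3 → C:1 H:3
  CH2 → C:1 H:2
  CH2 → C:1 H:2
  CH(NO2) → C:1 H:1 N:1 O:2
  CH2 → C:1 H:2
  CH2NO2 → C:1 H:2 N:1 O:2
Element totals:
  C: 6
  H: 12
  N: 2
  O: 4
Molecular formula: C6H12N2O4.
  M = 6(12.011) + 12(1.008) + 2(14.007) + 4(15.999)
    = 72.066 + 12.096 + 28.014 + 63.996 = 176.172

176.17 g/mol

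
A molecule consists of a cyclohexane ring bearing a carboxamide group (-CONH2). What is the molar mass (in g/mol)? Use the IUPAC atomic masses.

127.19 g/mol

Atom tally by fragment:
  cyclohexane ring core → C:6 H:12
  (− 1 ring H displaced by substituents)
  + CONH2 → C:1 H:2 O:1 N:1
Element totals:
  C: 7
  H: 13
  N: 1
  O: 1
Molecular formula: C7H13NO.
  M = 7(12.011) + 13(1.008) + 14.007 + 15.999
    = 84.077 + 13.104 + 14.007 + 15.999 = 127.187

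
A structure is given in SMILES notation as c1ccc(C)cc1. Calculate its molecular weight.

92.14 g/mol

Atom tally by fragment:
  benzene ring core → C:6 H:6
  (− 1 ring H displaced by substituents)
  + CH3 → C:1 H:3
Element totals:
  C: 7
  H: 8
Molecular formula: C7H8.
  M = 7(12.011) + 8(1.008)
    = 84.077 + 8.064 = 92.141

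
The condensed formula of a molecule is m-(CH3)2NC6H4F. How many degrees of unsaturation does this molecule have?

Element totals:
  C: 8
  H: 10
  F: 1
  N: 1
Molecular formula: C8H10FN.
DoU = (2C + 2 + N − H − X) / 2 = (2·8 + 2 + 1 − 10 − 1) / 2 = 4.

4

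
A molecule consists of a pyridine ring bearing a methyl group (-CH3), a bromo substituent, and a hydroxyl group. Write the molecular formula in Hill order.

Atom tally by fragment:
  pyridine ring core → C:5 H:5 N:1
  (− 3 ring H displaced by substituents)
  + CH3 → C:1 H:3
  + Br → Br:1
  + OH → O:1 H:1
Element totals:
  C: 6
  H: 6
  Br: 1
  N: 1
  O: 1

C6H6BrNO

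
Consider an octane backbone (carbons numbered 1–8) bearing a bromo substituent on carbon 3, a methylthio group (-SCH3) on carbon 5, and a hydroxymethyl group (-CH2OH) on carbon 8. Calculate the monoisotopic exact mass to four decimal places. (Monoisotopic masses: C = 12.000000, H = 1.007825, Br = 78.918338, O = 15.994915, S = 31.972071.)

Atom tally by fragment:
  CH3 → C:1 H:3
  CH2 → C:1 H:2
  CH(Br) → C:1 H:1 Br:1
  CH2 → C:1 H:2
  CH(SCH3) → C:2 H:4 S:1
  CH2 → C:1 H:2
  CH2 → C:1 H:2
  CH2CH2OH → C:2 H:5 O:1
Element totals:
  C: 10
  H: 21
  Br: 1
  O: 1
  S: 1
Molecular formula: C10H21BrOS.
  M = 10(12.0) + 21(1.007825) + 78.918338 + 15.994915 + 31.972071
    = 120.000000 + 21.164325 + 78.918338 + 15.994915 + 31.972071 = 268.049649

268.0496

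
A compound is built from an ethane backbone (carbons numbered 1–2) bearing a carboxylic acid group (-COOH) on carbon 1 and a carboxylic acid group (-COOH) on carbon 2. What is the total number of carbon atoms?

4

Atom tally by fragment:
  HOOCCH2 → C:2 H:3 O:2
  CH2COOH → C:2 H:3 O:2
Element totals:
  C: 4
  H: 6
  O: 4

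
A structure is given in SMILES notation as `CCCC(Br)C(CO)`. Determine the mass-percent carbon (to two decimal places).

39.80%

Atom tally by fragment:
  CH3 → C:1 H:3
  CH2 → C:1 H:2
  CH2 → C:1 H:2
  CH(Br) → C:1 H:1 Br:1
  CH2CH2OH → C:2 H:5 O:1
Element totals:
  C: 6
  H: 13
  Br: 1
  O: 1
Molecular formula: C6H13BrO.
Molar mass = 181.073 g/mol.
Mass from C: 6 × 12.011 = 72.066 g/mol.
%C = 72.066 / 181.073 × 100 = 39.80%.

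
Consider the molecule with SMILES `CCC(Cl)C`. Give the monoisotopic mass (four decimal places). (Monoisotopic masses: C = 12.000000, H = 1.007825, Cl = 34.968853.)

92.0393

Atom tally by fragment:
  CH3 → C:1 H:3
  CH2 → C:1 H:2
  CH(Cl) → C:1 H:1 Cl:1
  CH3 → C:1 H:3
Element totals:
  C: 4
  H: 9
  Cl: 1
Molecular formula: C4H9Cl.
  M = 4(12.0) + 9(1.007825) + 34.968853
    = 48.000000 + 9.070425 + 34.968853 = 92.039278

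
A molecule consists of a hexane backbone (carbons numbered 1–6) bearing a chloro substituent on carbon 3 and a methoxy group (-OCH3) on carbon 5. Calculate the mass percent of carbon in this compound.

55.81%

Atom tally by fragment:
  CH3 → C:1 H:3
  CH2 → C:1 H:2
  CH(Cl) → C:1 H:1 Cl:1
  CH2 → C:1 H:2
  CH(OCH3) → C:2 H:4 O:1
  CH3 → C:1 H:3
Element totals:
  C: 7
  H: 15
  Cl: 1
  O: 1
Molecular formula: C7H15ClO.
Molar mass = 150.646 g/mol.
Mass from C: 7 × 12.011 = 84.077 g/mol.
%C = 84.077 / 150.646 × 100 = 55.81%.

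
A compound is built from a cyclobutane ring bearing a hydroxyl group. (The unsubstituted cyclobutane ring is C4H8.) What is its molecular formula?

Atom tally by fragment:
  cyclobutane ring core → C:4 H:8
  (− 1 ring H displaced by substituents)
  + OH → O:1 H:1
Element totals:
  C: 4
  H: 8
  O: 1

C4H8O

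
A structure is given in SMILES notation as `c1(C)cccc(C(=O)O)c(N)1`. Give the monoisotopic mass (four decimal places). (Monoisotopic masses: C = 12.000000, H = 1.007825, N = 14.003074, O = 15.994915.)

151.0633

Atom tally by fragment:
  benzene ring core → C:6 H:6
  (− 3 ring H displaced by substituents)
  + CH3 → C:1 H:3
  + COOH → C:1 H:1 O:2
  + NH2 → N:1 H:2
Element totals:
  C: 8
  H: 9
  N: 1
  O: 2
Molecular formula: C8H9NO2.
  M = 8(12.0) + 9(1.007825) + 14.003074 + 2(15.994915)
    = 96.000000 + 9.070425 + 14.003074 + 31.989830 = 151.063329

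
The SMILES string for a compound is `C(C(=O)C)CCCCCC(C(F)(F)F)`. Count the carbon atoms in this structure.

10

Atom tally by fragment:
  CH3COCH2 → C:3 H:5 O:1
  CH2 → C:1 H:2
  CH2 → C:1 H:2
  CH2 → C:1 H:2
  CH2 → C:1 H:2
  CH2 → C:1 H:2
  CH2CF3 → C:2 H:2 F:3
Element totals:
  C: 10
  H: 17
  F: 3
  O: 1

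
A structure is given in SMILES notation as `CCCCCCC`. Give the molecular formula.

Atom tally by fragment:
  CH3 → C:1 H:3
  CH2 → C:1 H:2
  CH2 → C:1 H:2
  CH2 → C:1 H:2
  CH2 → C:1 H:2
  CH2 → C:1 H:2
  CH3 → C:1 H:3
Element totals:
  C: 7
  H: 16

C7H16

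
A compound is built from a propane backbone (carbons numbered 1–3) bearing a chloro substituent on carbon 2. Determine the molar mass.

Atom tally by fragment:
  CH3 → C:1 H:3
  CH(Cl) → C:1 H:1 Cl:1
  CH3 → C:1 H:3
Element totals:
  C: 3
  H: 7
  Cl: 1
Molecular formula: C3H7Cl.
  M = 3(12.011) + 7(1.008) + 35.45
    = 36.033 + 7.056 + 35.450 = 78.539

78.54 g/mol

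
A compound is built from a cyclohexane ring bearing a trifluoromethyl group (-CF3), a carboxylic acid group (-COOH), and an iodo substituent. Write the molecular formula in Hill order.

C8H10F3IO2

Atom tally by fragment:
  cyclohexane ring core → C:6 H:12
  (− 3 ring H displaced by substituents)
  + CF3 → C:1 F:3
  + COOH → C:1 H:1 O:2
  + I → I:1
Element totals:
  C: 8
  H: 10
  F: 3
  I: 1
  O: 2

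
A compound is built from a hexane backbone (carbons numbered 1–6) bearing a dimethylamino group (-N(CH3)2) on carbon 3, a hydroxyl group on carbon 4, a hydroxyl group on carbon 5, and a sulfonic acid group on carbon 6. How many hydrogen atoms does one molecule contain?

19

Atom tally by fragment:
  CH3 → C:1 H:3
  CH2 → C:1 H:2
  CH(N(CH3)2) → C:3 H:7 N:1
  CH(OH) → C:1 H:2 O:1
  CH(OH) → C:1 H:2 O:1
  CH2SO3H → C:1 H:3 S:1 O:3
Element totals:
  C: 8
  H: 19
  N: 1
  O: 5
  S: 1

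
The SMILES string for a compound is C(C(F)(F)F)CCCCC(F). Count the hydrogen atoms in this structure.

Atom tally by fragment:
  F3CCH2 → C:2 H:2 F:3
  CH2 → C:1 H:2
  CH2 → C:1 H:2
  CH2 → C:1 H:2
  CH2 → C:1 H:2
  CH2F → C:1 H:2 F:1
Element totals:
  C: 7
  H: 12
  F: 4

12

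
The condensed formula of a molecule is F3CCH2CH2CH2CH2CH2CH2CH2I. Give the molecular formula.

C8H14F3I

Atom tally by fragment:
  F3CCH2 → C:2 H:2 F:3
  CH2 → C:1 H:2
  CH2 → C:1 H:2
  CH2 → C:1 H:2
  CH2 → C:1 H:2
  CH2 → C:1 H:2
  CH2I → C:1 H:2 I:1
Element totals:
  C: 8
  H: 14
  F: 3
  I: 1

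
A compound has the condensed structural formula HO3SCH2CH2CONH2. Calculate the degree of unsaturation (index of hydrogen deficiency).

Element totals:
  C: 3
  H: 7
  N: 1
  O: 4
  S: 1
Molecular formula: C3H7NO4S.
DoU = (2C + 2 + N − H − X) / 2 = (2·3 + 2 + 1 − 7 − 0) / 2 = 1.

1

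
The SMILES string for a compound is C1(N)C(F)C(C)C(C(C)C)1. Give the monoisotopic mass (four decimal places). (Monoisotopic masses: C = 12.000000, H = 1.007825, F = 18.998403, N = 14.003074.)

Atom tally by fragment:
  cyclobutane ring core → C:4 H:8
  (− 4 ring H displaced by substituents)
  + NH2 → N:1 H:2
  + F → F:1
  + CH3 → C:1 H:3
  + CH(CH3)2 → C:3 H:7
Element totals:
  C: 8
  H: 16
  F: 1
  N: 1
Molecular formula: C8H16FN.
  M = 8(12.0) + 16(1.007825) + 18.998403 + 14.003074
    = 96.000000 + 16.125200 + 18.998403 + 14.003074 = 145.126677

145.1267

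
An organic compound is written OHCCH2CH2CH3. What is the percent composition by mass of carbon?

66.63%

Element totals:
  C: 4
  H: 8
  O: 1
Molecular formula: C4H8O.
Molar mass = 72.107 g/mol.
Mass from C: 4 × 12.011 = 48.044 g/mol.
%C = 48.044 / 72.107 × 100 = 66.63%.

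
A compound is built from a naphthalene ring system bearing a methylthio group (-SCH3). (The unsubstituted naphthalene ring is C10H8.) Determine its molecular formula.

C11H10S

Atom tally by fragment:
  naphthalene ring system core → C:10 H:8
  (− 1 ring H displaced by substituents)
  + SCH3 → C:1 H:3 S:1
Element totals:
  C: 11
  H: 10
  S: 1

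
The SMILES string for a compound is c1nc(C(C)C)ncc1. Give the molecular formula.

Atom tally by fragment:
  pyrimidine ring core → C:4 H:4 N:2
  (− 1 ring H displaced by substituents)
  + CH(CH3)2 → C:3 H:7
Element totals:
  C: 7
  H: 10
  N: 2

C7H10N2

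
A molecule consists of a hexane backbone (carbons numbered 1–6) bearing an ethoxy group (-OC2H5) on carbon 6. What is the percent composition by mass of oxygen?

Atom tally by fragment:
  CH3 → C:1 H:3
  CH2 → C:1 H:2
  CH2 → C:1 H:2
  CH2 → C:1 H:2
  CH2 → C:1 H:2
  CH2OC2H5 → C:3 H:7 O:1
Element totals:
  C: 8
  H: 18
  O: 1
Molecular formula: C8H18O.
Molar mass = 130.231 g/mol.
Mass from O: 1 × 15.999 = 15.999 g/mol.
%O = 15.999 / 130.231 × 100 = 12.29%.

12.29%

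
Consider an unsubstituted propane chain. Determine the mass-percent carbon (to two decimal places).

Atom tally by fragment:
  CH3 → C:1 H:3
  CH2 → C:1 H:2
  CH3 → C:1 H:3
Element totals:
  C: 3
  H: 8
Molecular formula: C3H8.
Molar mass = 44.097 g/mol.
Mass from C: 3 × 12.011 = 36.033 g/mol.
%C = 36.033 / 44.097 × 100 = 81.71%.

81.71%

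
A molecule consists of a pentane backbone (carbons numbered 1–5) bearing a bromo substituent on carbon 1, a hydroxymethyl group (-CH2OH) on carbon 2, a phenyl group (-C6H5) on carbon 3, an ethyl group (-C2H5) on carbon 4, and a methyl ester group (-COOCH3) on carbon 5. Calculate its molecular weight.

Atom tally by fragment:
  BrCH2 → C:1 H:2 Br:1
  CH(CH2OH) → C:2 H:4 O:1
  CH(C6H5) → C:7 H:6
  CH(C2H5) → C:3 H:6
  CH2COOCH3 → C:3 H:5 O:2
Element totals:
  C: 16
  H: 23
  Br: 1
  O: 3
Molecular formula: C16H23BrO3.
  M = 16(12.011) + 23(1.008) + 79.904 + 3(15.999)
    = 192.176 + 23.184 + 79.904 + 47.997 = 343.261

343.26 g/mol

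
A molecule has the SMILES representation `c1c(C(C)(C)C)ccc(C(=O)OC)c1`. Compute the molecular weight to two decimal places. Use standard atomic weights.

Atom tally by fragment:
  benzene ring core → C:6 H:6
  (− 2 ring H displaced by substituents)
  + C(CH3)3 → C:4 H:9
  + COOCH3 → C:2 H:3 O:2
Element totals:
  C: 12
  H: 16
  O: 2
Molecular formula: C12H16O2.
  M = 12(12.011) + 16(1.008) + 2(15.999)
    = 144.132 + 16.128 + 31.998 = 192.258

192.26 g/mol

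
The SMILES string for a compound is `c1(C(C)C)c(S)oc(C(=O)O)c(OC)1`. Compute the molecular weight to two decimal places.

216.25 g/mol

Atom tally by fragment:
  furan ring core → C:4 H:4 O:1
  (− 4 ring H displaced by substituents)
  + CH(CH3)2 → C:3 H:7
  + SH → S:1 H:1
  + COOH → C:1 H:1 O:2
  + OCH3 → C:1 H:3 O:1
Element totals:
  C: 9
  H: 12
  O: 4
  S: 1
Molecular formula: C9H12O4S.
  M = 9(12.011) + 12(1.008) + 4(15.999) + 32.06
    = 108.099 + 12.096 + 63.996 + 32.060 = 216.251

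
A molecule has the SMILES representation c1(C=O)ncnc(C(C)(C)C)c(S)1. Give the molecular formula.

Atom tally by fragment:
  pyrimidine ring core → C:4 H:4 N:2
  (− 3 ring H displaced by substituents)
  + CHO → C:1 H:1 O:1
  + C(CH3)3 → C:4 H:9
  + SH → S:1 H:1
Element totals:
  C: 9
  H: 12
  N: 2
  O: 1
  S: 1

C9H12N2OS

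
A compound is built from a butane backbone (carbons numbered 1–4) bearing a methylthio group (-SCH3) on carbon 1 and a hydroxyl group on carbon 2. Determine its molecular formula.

C5H12OS

Atom tally by fragment:
  CH3SCH2 → C:2 H:5 S:1
  CH(OH) → C:1 H:2 O:1
  CH2 → C:1 H:2
  CH3 → C:1 H:3
Element totals:
  C: 5
  H: 12
  O: 1
  S: 1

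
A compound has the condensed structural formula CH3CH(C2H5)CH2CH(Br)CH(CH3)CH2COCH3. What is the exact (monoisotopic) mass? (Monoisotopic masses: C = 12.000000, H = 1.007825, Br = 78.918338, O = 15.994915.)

248.0776

Atom tally by fragment:
  CH3 → C:1 H:3
  CH(C2H5) → C:3 H:6
  CH2 → C:1 H:2
  CH(Br) → C:1 H:1 Br:1
  CH(CH3) → C:2 H:4
  CH2COCH3 → C:3 H:5 O:1
Element totals:
  C: 11
  H: 21
  Br: 1
  O: 1
Molecular formula: C11H21BrO.
  M = 11(12.0) + 21(1.007825) + 78.918338 + 15.994915
    = 132.000000 + 21.164325 + 78.918338 + 15.994915 = 248.077578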